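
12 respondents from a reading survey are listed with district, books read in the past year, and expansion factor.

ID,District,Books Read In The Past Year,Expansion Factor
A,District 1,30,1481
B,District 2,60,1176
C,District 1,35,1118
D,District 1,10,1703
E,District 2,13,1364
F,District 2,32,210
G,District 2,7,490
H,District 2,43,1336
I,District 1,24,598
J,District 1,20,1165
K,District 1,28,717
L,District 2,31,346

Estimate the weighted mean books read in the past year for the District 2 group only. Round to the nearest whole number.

District 2 rows: B, E, F, G, H, L
Weighted sum = 60×1176 + 13×1364 + 32×210 + 7×490 + 43×1336 + 31×346
  = 70560 + 17732 + 6720 + 3430 + 57448 + 10726 = 166616
Sum of weights = 4922
Weighted mean = 166616 / 4922 = 33.85128

34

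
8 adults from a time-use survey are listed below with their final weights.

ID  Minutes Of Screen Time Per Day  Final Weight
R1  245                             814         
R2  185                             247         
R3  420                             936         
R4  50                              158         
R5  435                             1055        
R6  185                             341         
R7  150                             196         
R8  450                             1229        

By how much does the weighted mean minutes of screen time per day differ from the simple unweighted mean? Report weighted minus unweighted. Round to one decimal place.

Unweighted sum = 2120
Unweighted mean = 2120 / 8 = 265
Weighted sum = 1750605
Sum of weights = 814 + 247 + 936 + 158 + 1055 + 341 + 196 + 1229 = 4976
Weighted mean = 1750605 / 4976 = 351.80969
Difference (weighted minus unweighted) = 86.809686

86.8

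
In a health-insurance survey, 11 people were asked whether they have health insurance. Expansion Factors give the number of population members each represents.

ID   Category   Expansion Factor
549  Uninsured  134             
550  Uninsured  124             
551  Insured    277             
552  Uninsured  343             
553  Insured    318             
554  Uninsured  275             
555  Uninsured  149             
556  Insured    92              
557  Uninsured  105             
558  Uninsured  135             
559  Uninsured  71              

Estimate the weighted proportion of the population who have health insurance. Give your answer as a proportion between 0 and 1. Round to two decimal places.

Sum of weights for 'Insured' = 277 + 318 + 92 = 687
Total weight = 134 + 124 + 277 + 343 + 318 + 275 + 149 + 92 + 105 + 135 + 71 = 2023
Weighted proportion = 687 / 2023 = 0.33959466

0.34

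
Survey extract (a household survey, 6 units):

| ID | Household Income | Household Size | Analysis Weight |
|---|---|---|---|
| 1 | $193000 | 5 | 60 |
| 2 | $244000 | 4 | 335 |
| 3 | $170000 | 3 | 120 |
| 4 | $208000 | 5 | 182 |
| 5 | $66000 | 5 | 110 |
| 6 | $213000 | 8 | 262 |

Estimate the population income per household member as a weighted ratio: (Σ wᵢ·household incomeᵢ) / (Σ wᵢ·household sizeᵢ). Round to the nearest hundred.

Σ wᵢ·y = 193000×60 + 244000×335 + 170000×120 + 208000×182 + 66000×110 + 213000×262
  = 214642000
Σ wᵢ·x = 5×60 + 4×335 + 3×120 + 5×182 + 5×110 + 8×262
  = 300 + 1340 + 360 + 910 + 550 + 2096 = 5556
Ratio = 214642000 / 5556 = 38632.469

38600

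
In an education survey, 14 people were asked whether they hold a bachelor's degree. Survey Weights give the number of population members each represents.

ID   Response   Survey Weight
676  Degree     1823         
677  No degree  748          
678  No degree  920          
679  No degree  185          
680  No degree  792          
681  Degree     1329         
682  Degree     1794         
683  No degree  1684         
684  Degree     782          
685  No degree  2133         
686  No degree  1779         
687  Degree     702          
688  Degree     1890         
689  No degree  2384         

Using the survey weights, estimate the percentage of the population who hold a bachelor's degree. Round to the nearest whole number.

Sum of weights for 'Degree' = 1823 + 1329 + 1794 + 782 + 702 + 1890 = 8320
Total weight = 18945
Weighted proportion = 8320 / 18945 = 0.43916601 → 43.916601%

44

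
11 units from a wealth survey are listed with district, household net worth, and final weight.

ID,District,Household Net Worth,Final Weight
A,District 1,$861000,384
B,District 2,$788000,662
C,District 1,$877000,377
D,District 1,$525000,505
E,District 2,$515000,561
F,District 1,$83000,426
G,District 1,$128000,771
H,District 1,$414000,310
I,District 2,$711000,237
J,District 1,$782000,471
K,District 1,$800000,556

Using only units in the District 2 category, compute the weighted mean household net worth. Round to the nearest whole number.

District 2 rows: B, E, I
Weighted sum = 788000×662 + 515000×561 + 711000×237
  = 979078000
Sum of weights = 662 + 561 + 237 = 1460
Weighted mean = 979078000 / 1460 = 670601.37

670601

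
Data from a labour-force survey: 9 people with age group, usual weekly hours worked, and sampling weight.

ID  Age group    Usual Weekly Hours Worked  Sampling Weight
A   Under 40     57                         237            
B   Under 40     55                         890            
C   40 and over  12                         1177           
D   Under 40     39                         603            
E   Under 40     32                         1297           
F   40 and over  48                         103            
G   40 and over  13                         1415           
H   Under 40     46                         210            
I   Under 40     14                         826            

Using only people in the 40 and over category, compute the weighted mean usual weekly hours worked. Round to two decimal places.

13.90

40 and over rows: C, F, G
Weighted sum = 37463
Sum of weights = 1177 + 103 + 1415 = 2695
Weighted mean = 37463 / 2695 = 13.900928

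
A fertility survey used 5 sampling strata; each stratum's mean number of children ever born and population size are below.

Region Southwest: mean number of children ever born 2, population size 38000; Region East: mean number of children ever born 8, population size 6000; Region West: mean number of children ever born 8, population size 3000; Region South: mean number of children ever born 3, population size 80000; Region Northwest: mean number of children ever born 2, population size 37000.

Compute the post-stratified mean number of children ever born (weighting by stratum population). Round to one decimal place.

2.8

Σ Nₕ·x̄ₕ = 2×38000 + 8×6000 + 8×3000 + 3×80000 + 2×37000
  = 76000 + 48000 + 24000 + 240000 + 74000 = 462000
Σ Nₕ = 38000 + 6000 + 3000 + 80000 + 37000 = 164000
Overall mean = 462000 / 164000 = 2.8170732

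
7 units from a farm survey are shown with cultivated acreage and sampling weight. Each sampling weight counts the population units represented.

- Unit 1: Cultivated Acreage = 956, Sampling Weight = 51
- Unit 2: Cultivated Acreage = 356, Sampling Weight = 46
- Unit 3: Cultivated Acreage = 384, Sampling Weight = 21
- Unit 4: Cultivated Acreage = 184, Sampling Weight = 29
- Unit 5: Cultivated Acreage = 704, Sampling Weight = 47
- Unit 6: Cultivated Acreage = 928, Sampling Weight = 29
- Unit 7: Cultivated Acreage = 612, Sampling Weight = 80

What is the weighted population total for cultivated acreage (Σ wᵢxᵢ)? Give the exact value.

Weighted total = 956×51 + 356×46 + 384×21 + 184×29 + 704×47 + 928×29 + 612×80
  = 48756 + 16376 + 8064 + 5336 + 33088 + 26912 + 48960 = 187492

187492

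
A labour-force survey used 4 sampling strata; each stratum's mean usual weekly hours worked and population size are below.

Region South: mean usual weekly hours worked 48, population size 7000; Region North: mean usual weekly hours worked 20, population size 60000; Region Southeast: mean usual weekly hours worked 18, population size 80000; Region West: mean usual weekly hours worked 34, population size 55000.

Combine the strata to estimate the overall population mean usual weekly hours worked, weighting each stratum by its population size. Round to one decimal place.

24.0

Σ Nₕ·x̄ₕ = 48×7000 + 20×60000 + 18×80000 + 34×55000
  = 336000 + 1200000 + 1440000 + 1870000 = 4846000
Σ Nₕ = 7000 + 60000 + 80000 + 55000 = 202000
Overall mean = 4846000 / 202000 = 23.990099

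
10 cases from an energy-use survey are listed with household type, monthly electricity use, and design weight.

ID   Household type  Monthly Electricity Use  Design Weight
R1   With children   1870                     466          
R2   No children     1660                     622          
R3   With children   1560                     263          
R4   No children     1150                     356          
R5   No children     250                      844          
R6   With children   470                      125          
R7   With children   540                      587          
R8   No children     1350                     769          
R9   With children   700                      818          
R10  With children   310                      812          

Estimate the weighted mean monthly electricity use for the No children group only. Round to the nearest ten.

No children rows: R2, R4, R5, R8
Weighted sum = 2691070
Sum of weights = 622 + 356 + 844 + 769 = 2591
Weighted mean = 2691070 / 2591 = 1038.6222

1040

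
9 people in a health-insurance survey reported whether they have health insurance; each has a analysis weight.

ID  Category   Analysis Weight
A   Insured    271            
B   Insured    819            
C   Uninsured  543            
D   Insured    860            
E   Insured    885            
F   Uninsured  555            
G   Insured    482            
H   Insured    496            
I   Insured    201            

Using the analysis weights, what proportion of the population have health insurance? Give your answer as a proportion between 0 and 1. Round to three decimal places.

Sum of weights for 'Insured' = 271 + 819 + 860 + 885 + 482 + 496 + 201 = 4014
Total weight = 5112
Weighted proportion = 4014 / 5112 = 0.78521127

0.785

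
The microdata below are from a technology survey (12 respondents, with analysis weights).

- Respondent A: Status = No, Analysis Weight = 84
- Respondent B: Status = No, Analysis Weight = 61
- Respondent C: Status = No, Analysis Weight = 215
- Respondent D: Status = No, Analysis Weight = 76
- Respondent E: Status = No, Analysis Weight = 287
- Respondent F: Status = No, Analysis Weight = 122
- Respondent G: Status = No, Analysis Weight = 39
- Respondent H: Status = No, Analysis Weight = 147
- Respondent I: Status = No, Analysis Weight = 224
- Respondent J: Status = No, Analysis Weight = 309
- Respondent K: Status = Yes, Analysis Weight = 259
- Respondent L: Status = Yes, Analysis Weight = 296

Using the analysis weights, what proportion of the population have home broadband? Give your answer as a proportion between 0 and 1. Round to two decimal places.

Sum of weights for 'Yes' = 259 + 296 = 555
Total weight = 84 + 61 + 215 + 76 + 287 + 122 + 39 + 147 + 224 + 309 + 259 + 296 = 2119
Weighted proportion = 555 / 2119 = 0.261916

0.26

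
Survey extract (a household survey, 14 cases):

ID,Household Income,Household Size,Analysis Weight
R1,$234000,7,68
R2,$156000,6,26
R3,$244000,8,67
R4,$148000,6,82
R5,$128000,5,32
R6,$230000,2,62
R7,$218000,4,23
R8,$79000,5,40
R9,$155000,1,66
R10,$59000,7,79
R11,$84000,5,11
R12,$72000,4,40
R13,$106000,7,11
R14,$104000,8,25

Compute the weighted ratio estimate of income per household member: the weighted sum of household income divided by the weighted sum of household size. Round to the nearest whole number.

Σ wᵢ·y = 97443000
Σ wᵢ·x = 3347
Ratio = 97443000 / 3347 = 29113.535

29114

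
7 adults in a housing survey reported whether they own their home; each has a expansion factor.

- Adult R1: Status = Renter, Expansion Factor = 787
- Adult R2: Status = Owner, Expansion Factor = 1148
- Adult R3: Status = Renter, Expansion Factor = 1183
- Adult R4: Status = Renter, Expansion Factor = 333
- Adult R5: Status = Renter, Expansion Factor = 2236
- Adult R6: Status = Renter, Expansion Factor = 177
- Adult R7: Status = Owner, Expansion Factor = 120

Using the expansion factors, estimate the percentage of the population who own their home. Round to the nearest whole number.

21

Sum of weights for 'Owner' = 1148 + 120 = 1268
Total weight = 787 + 1148 + 1183 + 333 + 2236 + 177 + 120 = 5984
Weighted proportion = 1268 / 5984 = 0.2118984 → 21.18984%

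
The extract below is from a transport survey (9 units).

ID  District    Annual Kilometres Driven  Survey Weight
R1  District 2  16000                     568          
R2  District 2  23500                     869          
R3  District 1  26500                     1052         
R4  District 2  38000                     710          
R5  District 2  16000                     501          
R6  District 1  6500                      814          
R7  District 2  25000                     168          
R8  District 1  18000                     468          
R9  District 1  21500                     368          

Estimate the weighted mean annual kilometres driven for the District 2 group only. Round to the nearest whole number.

24398

District 2 rows: R1, R2, R4, R5, R7
Weighted sum = 16000×568 + 23500×869 + 38000×710 + 16000×501 + 25000×168
  = 9088000 + 20421500 + 26980000 + 8016000 + 4200000 = 68705500
Sum of weights = 568 + 869 + 710 + 501 + 168 = 2816
Weighted mean = 68705500 / 2816 = 24398.26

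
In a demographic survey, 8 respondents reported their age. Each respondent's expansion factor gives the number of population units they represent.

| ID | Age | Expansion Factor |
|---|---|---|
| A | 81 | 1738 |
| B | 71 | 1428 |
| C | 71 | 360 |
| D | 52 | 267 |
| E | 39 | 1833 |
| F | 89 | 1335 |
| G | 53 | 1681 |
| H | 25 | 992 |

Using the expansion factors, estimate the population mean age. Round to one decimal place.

Weighted sum = 81×1738 + 71×1428 + 71×360 + 52×267 + 39×1833 + 89×1335 + 53×1681 + 25×992
  = 585805
Sum of weights = 1738 + 1428 + 360 + 267 + 1833 + 1335 + 1681 + 992 = 9634
Weighted mean = 585805 / 9634 = 60.806

60.8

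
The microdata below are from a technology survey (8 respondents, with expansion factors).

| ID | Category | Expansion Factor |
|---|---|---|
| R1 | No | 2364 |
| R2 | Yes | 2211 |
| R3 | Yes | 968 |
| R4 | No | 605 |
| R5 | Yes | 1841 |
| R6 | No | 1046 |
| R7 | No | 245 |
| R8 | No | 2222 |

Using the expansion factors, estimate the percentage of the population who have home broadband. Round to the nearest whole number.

Sum of weights for 'Yes' = 2211 + 968 + 1841 = 5020
Total weight = 11502
Weighted proportion = 5020 / 11502 = 0.43644584 → 43.644584%

44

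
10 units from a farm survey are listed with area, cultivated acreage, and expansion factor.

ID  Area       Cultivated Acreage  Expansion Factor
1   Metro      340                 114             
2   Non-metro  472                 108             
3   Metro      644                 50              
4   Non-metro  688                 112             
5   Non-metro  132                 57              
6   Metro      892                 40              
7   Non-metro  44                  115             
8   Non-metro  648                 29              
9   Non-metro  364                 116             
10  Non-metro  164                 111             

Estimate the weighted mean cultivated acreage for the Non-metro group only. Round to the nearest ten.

340

Non-metro rows: 2, 4, 5, 7, 8, 9, 10
Weighted sum = 472×108 + 688×112 + 132×57 + 44×115 + 648×29 + 364×116 + 164×111
  = 219836
Sum of weights = 648
Weighted mean = 219836 / 648 = 339.25309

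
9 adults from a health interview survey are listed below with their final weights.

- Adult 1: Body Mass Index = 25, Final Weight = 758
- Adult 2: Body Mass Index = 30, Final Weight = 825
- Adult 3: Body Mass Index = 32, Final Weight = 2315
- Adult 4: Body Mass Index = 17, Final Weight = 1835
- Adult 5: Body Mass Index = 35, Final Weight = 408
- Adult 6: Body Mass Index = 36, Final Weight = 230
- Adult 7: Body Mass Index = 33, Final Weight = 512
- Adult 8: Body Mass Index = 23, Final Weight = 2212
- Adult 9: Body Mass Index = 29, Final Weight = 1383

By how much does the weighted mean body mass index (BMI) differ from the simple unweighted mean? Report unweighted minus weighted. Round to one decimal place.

2.2

Unweighted sum = 25 + 30 + 32 + 17 + 35 + 36 + 33 + 23 + 29 = 260
Unweighted mean = 260 / 9 = 28.888889
Weighted sum = 25×758 + 30×825 + 32×2315 + 17×1835 + 35×408 + 36×230 + 33×512 + 23×2212 + 29×1383
  = 18950 + 24750 + 74080 + 31195 + 14280 + 8280 + 16896 + 50876 + 40107 = 279414
Sum of weights = 758 + 825 + 2315 + 1835 + 408 + 230 + 512 + 2212 + 1383 = 10478
Weighted mean = 279414 / 10478 = 26.66673
Difference (unweighted minus weighted) = 2.2221586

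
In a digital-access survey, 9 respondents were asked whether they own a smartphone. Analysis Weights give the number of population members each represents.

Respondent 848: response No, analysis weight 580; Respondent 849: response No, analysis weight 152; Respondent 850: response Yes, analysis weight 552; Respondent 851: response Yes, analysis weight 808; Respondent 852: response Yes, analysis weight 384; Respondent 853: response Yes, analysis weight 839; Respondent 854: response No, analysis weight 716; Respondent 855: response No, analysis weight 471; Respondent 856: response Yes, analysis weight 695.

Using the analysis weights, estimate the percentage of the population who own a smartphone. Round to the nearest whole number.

Sum of weights for 'Yes' = 552 + 808 + 384 + 839 + 695 = 3278
Total weight = 5197
Weighted proportion = 3278 / 5197 = 0.63074851 → 63.074851%

63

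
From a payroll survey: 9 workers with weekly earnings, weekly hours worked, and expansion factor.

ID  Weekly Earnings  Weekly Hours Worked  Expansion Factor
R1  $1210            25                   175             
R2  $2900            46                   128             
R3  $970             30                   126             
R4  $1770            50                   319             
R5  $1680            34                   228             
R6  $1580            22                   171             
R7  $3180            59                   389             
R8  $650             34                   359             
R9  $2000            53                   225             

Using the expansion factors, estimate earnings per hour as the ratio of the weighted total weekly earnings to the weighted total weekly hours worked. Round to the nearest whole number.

Σ wᵢ·y = 1210×175 + 2900×128 + 970×126 + 1770×319 + 1680×228 + 1580×171 + 3180×389 + 650×359 + 2000×225
  = 211750 + 371200 + 122220 + 564630 + 383040 + 270180 + 1237020 + 233350 + 450000 = 3843390
Σ wᵢ·x = 25×175 + 46×128 + 30×126 + 50×319 + 34×228 + 22×171 + 59×389 + 34×359 + 53×225
  = 4375 + 5888 + 3780 + 15950 + 7752 + 3762 + 22951 + 12206 + 11925 = 88589
Ratio = 3843390 / 88589 = 43.384506

43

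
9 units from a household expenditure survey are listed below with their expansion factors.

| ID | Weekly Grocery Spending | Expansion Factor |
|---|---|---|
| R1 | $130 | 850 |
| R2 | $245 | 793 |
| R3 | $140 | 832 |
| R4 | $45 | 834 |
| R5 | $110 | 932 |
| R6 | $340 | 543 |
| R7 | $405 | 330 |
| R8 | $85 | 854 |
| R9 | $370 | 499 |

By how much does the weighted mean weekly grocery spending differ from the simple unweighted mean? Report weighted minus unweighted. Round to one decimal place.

-32.0

Unweighted sum = 130 + 245 + 140 + 45 + 110 + 340 + 405 + 85 + 370 = 1870
Unweighted mean = 1870 / 9 = 207.77778
Weighted sum = 130×850 + 245×793 + 140×832 + 45×834 + 110×932 + 340×543 + 405×330 + 85×854 + 370×499
  = 110500 + 194285 + 116480 + 37530 + 102520 + 184620 + 133650 + 72590 + 184630 = 1136805
Sum of weights = 850 + 793 + 832 + 834 + 932 + 543 + 330 + 854 + 499 = 6467
Weighted mean = 1136805 / 6467 = 175.78553
Difference (weighted minus unweighted) = -31.992251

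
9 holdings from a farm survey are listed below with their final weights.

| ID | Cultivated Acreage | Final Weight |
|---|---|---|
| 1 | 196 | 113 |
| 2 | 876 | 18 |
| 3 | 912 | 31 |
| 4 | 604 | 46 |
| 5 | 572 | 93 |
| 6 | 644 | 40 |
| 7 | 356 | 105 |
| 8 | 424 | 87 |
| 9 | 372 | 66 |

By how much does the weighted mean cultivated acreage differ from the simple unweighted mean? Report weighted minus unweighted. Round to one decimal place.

-97.0

Unweighted sum = 196 + 876 + 912 + 604 + 572 + 644 + 356 + 424 + 372 = 4956
Unweighted mean = 4956 / 9 = 550.66667
Weighted sum = 196×113 + 876×18 + 912×31 + 604×46 + 572×93 + 644×40 + 356×105 + 424×87 + 372×66
  = 22148 + 15768 + 28272 + 27784 + 53196 + 25760 + 37380 + 36888 + 24552 = 271748
Sum of weights = 113 + 18 + 31 + 46 + 93 + 40 + 105 + 87 + 66 = 599
Weighted mean = 271748 / 599 = 453.66945
Difference (weighted minus unweighted) = -96.997218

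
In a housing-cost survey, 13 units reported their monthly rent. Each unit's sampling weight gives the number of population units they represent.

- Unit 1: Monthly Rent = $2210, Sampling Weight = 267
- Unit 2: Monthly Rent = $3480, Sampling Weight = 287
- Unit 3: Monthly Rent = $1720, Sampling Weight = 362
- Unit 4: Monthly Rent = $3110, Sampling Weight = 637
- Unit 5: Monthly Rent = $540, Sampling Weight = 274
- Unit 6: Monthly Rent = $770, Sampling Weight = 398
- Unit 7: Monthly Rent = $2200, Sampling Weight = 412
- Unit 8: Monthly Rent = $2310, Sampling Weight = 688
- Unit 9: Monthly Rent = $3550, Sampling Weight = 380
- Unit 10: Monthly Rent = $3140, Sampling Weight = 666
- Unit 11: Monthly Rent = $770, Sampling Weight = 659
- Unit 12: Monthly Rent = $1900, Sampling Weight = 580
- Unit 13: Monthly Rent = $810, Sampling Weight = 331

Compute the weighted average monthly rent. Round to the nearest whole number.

Weighted sum = 12460420
Sum of weights = 5941
Weighted mean = 12460420 / 5941 = 2097.3607

2097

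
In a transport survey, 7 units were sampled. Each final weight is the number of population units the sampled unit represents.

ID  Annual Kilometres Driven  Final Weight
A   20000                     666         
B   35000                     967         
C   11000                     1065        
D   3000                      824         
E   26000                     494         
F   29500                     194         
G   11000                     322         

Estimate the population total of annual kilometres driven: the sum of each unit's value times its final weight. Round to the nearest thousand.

Weighted total = 83461000

83461000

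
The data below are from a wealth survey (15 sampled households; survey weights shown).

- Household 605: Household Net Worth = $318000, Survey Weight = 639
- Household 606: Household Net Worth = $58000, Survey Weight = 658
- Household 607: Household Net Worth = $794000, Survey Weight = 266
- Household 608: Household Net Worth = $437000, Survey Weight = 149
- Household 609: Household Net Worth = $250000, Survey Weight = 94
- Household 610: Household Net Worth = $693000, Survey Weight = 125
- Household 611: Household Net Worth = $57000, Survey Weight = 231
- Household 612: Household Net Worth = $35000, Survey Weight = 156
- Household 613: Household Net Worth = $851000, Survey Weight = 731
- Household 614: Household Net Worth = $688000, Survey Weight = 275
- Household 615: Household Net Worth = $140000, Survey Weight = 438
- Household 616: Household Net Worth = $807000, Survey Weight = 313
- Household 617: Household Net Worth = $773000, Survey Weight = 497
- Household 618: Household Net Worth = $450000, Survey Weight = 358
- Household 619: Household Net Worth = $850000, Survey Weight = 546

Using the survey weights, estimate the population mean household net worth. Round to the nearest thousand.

508000

Weighted sum = 2781008000
Sum of weights = 5476
Weighted mean = 2781008000 / 5476 = 507853.91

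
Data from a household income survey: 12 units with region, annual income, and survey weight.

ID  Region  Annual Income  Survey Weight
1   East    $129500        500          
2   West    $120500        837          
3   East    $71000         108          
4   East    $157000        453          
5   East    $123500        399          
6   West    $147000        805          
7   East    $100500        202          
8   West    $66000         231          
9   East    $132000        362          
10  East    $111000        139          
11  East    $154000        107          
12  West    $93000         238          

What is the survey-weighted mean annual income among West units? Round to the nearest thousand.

122000

West rows: 2, 6, 8, 12
Weighted sum = 120500×837 + 147000×805 + 66000×231 + 93000×238
  = 100858500 + 118335000 + 15246000 + 22134000 = 256573500
Sum of weights = 2111
Weighted mean = 256573500 / 2111 = 121541.21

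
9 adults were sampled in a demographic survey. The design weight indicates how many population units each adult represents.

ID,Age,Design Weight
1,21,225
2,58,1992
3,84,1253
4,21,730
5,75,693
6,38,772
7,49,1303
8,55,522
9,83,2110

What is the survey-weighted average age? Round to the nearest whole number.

61

Weighted sum = 21×225 + 58×1992 + 84×1253 + 21×730 + 75×693 + 38×772 + 49×1303 + 55×522 + 83×2110
  = 4725 + 115536 + 105252 + 15330 + 51975 + 29336 + 63847 + 28710 + 175130 = 589841
Sum of weights = 225 + 1992 + 1253 + 730 + 693 + 772 + 1303 + 522 + 2110 = 9600
Weighted mean = 589841 / 9600 = 61.441771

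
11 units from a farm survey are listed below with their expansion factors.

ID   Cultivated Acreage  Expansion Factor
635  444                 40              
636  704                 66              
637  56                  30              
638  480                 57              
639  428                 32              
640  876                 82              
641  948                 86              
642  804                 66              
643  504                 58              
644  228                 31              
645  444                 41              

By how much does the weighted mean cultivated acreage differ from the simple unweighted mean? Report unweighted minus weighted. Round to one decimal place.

Unweighted sum = 444 + 704 + 56 + 480 + 428 + 876 + 948 + 804 + 504 + 228 + 444 = 5916
Unweighted mean = 5916 / 11 = 537.81818
Weighted sum = 444×40 + 704×66 + 56×30 + 480×57 + 428×32 + 876×82 + 948×86 + 804×66 + 504×58 + 228×31 + 444×41
  = 17760 + 46464 + 1680 + 27360 + 13696 + 71832 + 81528 + 53064 + 29232 + 7068 + 18204 = 367888
Sum of weights = 40 + 66 + 30 + 57 + 32 + 82 + 86 + 66 + 58 + 31 + 41 = 589
Weighted mean = 367888 / 589 = 624.59762
Difference (unweighted minus weighted) = -86.779441

-86.8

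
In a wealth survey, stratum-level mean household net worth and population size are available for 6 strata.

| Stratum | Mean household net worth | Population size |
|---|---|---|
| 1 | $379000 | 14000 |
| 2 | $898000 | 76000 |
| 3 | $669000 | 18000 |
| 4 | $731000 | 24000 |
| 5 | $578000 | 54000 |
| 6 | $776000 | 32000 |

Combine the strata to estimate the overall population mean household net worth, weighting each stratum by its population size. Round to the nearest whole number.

730202

Σ Nₕ·x̄ₕ = 379000×14000 + 898000×76000 + 669000×18000 + 731000×24000 + 578000×54000 + 776000×32000
  = 5306000000 + 68248000000 + 12042000000 + 17544000000 + 31212000000 + 24832000000 = 159184000000
Σ Nₕ = 14000 + 76000 + 18000 + 24000 + 54000 + 32000 = 218000
Overall mean = 159184000000 / 218000 = 730201.83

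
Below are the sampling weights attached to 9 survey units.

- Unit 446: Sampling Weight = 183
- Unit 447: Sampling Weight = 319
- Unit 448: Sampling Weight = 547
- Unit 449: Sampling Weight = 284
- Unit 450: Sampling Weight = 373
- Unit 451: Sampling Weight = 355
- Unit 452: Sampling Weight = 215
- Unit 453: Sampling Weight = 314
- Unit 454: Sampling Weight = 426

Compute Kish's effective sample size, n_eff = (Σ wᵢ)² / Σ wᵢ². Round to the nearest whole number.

Σ wᵢ = 183 + 319 + 547 + 284 + 373 + 355 + 215 + 314 + 426 = 3016
Σ wᵢ² = 33489 + 101761 + 299209 + 80656 + 139129 + 126025 + 46225 + 98596 + 181476 = 1106566
n_eff = 3016² / 1106566 = 9096256 / 1106566 = 8.2202562

8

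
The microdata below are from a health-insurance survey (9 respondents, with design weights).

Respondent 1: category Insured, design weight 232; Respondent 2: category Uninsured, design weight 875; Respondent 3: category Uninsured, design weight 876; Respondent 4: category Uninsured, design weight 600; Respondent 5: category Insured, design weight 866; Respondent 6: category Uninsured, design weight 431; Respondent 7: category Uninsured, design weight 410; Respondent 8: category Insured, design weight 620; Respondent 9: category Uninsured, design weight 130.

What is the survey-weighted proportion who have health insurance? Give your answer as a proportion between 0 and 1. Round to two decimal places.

0.34

Sum of weights for 'Insured' = 232 + 866 + 620 = 1718
Total weight = 232 + 875 + 876 + 600 + 866 + 431 + 410 + 620 + 130 = 5040
Weighted proportion = 1718 / 5040 = 0.34087302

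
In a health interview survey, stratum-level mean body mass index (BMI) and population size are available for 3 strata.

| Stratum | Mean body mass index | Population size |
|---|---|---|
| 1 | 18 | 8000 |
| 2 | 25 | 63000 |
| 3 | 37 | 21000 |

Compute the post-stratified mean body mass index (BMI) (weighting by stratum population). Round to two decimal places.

27.13

Σ Nₕ·x̄ₕ = 18×8000 + 25×63000 + 37×21000
  = 144000 + 1575000 + 777000 = 2496000
Σ Nₕ = 92000
Overall mean = 2496000 / 92000 = 27.130435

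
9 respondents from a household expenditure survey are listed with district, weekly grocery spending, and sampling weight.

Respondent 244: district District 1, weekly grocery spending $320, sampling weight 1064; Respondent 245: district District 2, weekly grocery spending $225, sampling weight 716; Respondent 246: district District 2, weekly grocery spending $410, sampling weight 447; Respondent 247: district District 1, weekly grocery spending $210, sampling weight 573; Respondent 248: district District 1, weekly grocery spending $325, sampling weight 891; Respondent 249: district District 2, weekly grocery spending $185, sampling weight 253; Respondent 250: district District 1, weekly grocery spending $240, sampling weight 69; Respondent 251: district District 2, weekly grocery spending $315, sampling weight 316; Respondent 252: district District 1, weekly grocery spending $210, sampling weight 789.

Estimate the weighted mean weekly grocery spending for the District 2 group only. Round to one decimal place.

District 2 rows: 245, 246, 249, 251
Weighted sum = 225×716 + 410×447 + 185×253 + 315×316
  = 161100 + 183270 + 46805 + 99540 = 490715
Sum of weights = 1732
Weighted mean = 490715 / 1732 = 283.32275

283.3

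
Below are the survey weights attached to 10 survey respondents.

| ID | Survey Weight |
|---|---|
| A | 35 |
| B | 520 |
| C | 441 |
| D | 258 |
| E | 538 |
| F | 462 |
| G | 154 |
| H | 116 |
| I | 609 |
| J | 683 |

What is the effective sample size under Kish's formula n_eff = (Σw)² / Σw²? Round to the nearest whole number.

Σ wᵢ = 35 + 520 + 441 + 258 + 538 + 462 + 154 + 116 + 609 + 683 = 3816
Σ wᵢ² = 1225 + 270400 + 194481 + 66564 + 289444 + 213444 + 23716 + 13456 + 370881 + 466489 = 1910100
n_eff = 3816² / 1910100 = 14561856 / 1910100 = 7.6236092

8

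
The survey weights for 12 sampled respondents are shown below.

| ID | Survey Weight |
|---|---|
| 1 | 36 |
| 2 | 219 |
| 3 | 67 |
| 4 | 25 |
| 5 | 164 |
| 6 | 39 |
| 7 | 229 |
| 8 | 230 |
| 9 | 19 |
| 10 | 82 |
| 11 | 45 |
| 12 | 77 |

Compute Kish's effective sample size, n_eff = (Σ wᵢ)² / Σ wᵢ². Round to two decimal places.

Σ wᵢ = 36 + 219 + 67 + 25 + 164 + 39 + 229 + 230 + 19 + 82 + 45 + 77 = 1232
Σ wᵢ² = 203168
n_eff = 1232² / 203168 = 1517824 / 203168 = 7.4707828

7.47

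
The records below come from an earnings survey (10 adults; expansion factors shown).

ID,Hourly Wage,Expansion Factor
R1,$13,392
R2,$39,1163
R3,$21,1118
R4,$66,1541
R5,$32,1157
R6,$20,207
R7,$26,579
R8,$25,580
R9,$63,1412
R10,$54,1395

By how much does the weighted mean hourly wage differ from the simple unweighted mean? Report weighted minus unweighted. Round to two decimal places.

7.13

Unweighted sum = 13 + 39 + 21 + 66 + 32 + 20 + 26 + 25 + 63 + 54 = 359
Unweighted mean = 359 / 10 = 35.9
Weighted sum = 13×392 + 39×1163 + 21×1118 + 66×1541 + 32×1157 + 20×207 + 26×579 + 25×580 + 63×1412 + 54×1395
  = 5096 + 45357 + 23478 + 101706 + 37024 + 4140 + 15054 + 14500 + 88956 + 75330 = 410641
Sum of weights = 392 + 1163 + 1118 + 1541 + 1157 + 207 + 579 + 580 + 1412 + 1395 = 9544
Weighted mean = 410641 / 9544 = 43.02609
Difference (weighted minus unweighted) = 7.1260897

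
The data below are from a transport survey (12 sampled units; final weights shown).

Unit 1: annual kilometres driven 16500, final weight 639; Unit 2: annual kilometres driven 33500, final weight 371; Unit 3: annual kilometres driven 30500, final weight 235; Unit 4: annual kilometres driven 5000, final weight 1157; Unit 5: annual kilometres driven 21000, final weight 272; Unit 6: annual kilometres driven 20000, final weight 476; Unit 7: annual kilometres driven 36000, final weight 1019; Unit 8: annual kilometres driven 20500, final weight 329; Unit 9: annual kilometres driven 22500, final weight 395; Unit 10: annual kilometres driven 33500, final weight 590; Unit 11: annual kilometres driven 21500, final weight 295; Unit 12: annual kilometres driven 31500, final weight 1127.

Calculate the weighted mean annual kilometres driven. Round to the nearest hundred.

Weighted sum = 165080500
Sum of weights = 639 + 371 + 235 + 1157 + 272 + 476 + 1019 + 329 + 395 + 590 + 295 + 1127 = 6905
Weighted mean = 165080500 / 6905 = 23907.386

23900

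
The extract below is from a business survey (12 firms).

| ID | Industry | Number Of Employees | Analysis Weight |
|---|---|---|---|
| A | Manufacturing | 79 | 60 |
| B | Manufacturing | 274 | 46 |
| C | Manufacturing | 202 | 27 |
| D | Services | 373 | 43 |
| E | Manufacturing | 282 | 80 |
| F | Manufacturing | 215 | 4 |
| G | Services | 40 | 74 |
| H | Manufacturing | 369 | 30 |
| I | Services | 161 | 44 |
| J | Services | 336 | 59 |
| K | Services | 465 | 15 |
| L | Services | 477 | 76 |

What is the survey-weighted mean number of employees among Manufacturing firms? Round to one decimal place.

Manufacturing rows: A, B, C, E, F, H
Weighted sum = 79×60 + 274×46 + 202×27 + 282×80 + 215×4 + 369×30
  = 4740 + 12604 + 5454 + 22560 + 860 + 11070 = 57288
Sum of weights = 60 + 46 + 27 + 80 + 4 + 30 = 247
Weighted mean = 57288 / 247 = 231.93522

231.9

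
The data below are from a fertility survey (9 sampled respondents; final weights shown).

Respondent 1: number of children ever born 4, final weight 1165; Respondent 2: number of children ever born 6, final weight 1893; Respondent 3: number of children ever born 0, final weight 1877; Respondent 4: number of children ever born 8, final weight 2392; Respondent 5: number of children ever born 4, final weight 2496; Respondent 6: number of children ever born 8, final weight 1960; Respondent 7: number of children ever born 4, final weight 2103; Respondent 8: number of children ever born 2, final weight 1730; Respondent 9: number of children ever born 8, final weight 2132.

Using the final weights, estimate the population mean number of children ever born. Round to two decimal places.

Weighted sum = 4×1165 + 6×1893 + 0×1877 + 8×2392 + 4×2496 + 8×1960 + 4×2103 + 2×1730 + 8×2132
  = 4660 + 11358 + 0 + 19136 + 9984 + 15680 + 8412 + 3460 + 17056 = 89746
Sum of weights = 17748
Weighted mean = 89746 / 17748 = 5.0566824

5.06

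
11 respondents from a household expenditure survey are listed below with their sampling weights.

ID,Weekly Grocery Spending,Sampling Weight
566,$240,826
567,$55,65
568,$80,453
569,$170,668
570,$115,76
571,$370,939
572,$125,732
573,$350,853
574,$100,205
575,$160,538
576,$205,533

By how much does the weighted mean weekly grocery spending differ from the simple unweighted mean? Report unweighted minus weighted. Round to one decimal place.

-44.0

Unweighted sum = 240 + 55 + 80 + 170 + 115 + 370 + 125 + 350 + 100 + 160 + 205 = 1970
Unweighted mean = 1970 / 11 = 179.09091
Weighted sum = 240×826 + 55×65 + 80×453 + 170×668 + 115×76 + 370×939 + 125×732 + 350×853 + 100×205 + 160×538 + 205×533
  = 198240 + 3575 + 36240 + 113560 + 8740 + 347430 + 91500 + 298550 + 20500 + 86080 + 109265 = 1313680
Sum of weights = 5888
Weighted mean = 1313680 / 5888 = 223.11141
Difference (unweighted minus weighted) = -44.020504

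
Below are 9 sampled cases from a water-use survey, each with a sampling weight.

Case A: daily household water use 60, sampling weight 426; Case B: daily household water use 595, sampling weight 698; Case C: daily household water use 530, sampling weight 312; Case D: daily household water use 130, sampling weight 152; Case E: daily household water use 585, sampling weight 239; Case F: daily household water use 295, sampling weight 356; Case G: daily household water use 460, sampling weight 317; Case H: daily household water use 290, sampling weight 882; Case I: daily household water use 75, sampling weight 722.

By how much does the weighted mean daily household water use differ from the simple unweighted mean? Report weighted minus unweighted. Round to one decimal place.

Unweighted sum = 60 + 595 + 530 + 130 + 585 + 295 + 460 + 290 + 75 = 3020
Unweighted mean = 3020 / 9 = 335.55556
Weighted sum = 1326575
Sum of weights = 426 + 698 + 312 + 152 + 239 + 356 + 317 + 882 + 722 = 4104
Weighted mean = 1326575 / 4104 = 323.23952
Difference (weighted minus unweighted) = -12.316033

-12.3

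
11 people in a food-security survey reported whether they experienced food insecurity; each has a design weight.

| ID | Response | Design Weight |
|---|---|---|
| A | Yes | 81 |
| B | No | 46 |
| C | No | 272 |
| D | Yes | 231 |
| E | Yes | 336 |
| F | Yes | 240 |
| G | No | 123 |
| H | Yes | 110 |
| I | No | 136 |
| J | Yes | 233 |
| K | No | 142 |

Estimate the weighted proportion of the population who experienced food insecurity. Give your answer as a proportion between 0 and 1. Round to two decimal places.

Sum of weights for 'Yes' = 81 + 231 + 336 + 240 + 110 + 233 = 1231
Total weight = 81 + 46 + 272 + 231 + 336 + 240 + 123 + 110 + 136 + 233 + 142 = 1950
Weighted proportion = 1231 / 1950 = 0.63128205

0.63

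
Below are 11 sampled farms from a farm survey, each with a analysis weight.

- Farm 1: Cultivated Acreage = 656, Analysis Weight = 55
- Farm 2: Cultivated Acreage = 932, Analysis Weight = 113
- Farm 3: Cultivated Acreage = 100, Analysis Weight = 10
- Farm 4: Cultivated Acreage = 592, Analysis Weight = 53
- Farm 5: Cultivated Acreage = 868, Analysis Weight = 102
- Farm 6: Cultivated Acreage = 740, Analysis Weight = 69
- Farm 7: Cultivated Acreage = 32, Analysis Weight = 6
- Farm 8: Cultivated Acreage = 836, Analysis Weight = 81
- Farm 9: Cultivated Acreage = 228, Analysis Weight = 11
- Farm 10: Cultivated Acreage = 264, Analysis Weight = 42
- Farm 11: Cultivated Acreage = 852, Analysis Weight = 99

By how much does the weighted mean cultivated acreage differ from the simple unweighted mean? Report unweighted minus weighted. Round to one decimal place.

Unweighted sum = 656 + 932 + 100 + 592 + 868 + 740 + 32 + 836 + 228 + 264 + 852 = 6100
Unweighted mean = 6100 / 11 = 554.54545
Weighted sum = 656×55 + 932×113 + 100×10 + 592×53 + 868×102 + 740×69 + 32×6 + 836×81 + 228×11 + 264×42 + 852×99
  = 36080 + 105316 + 1000 + 31376 + 88536 + 51060 + 192 + 67716 + 2508 + 11088 + 84348 = 479220
Sum of weights = 55 + 113 + 10 + 53 + 102 + 69 + 6 + 81 + 11 + 42 + 99 = 641
Weighted mean = 479220 / 641 = 747.6131
Difference (unweighted minus weighted) = -193.06765

-193.1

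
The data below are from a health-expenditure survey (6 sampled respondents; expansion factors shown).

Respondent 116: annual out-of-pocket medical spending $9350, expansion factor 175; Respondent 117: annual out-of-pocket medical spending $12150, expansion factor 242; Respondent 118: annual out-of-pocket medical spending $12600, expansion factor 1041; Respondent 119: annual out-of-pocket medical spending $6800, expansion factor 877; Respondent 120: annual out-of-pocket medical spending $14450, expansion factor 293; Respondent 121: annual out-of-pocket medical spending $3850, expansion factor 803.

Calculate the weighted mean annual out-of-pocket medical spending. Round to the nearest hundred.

9000

Weighted sum = 9350×175 + 12150×242 + 12600×1041 + 6800×877 + 14450×293 + 3850×803
  = 1636250 + 2940300 + 13116600 + 5963600 + 4233850 + 3091550 = 30982150
Sum of weights = 175 + 242 + 1041 + 877 + 293 + 803 = 3431
Weighted mean = 30982150 / 3431 = 9030.0641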